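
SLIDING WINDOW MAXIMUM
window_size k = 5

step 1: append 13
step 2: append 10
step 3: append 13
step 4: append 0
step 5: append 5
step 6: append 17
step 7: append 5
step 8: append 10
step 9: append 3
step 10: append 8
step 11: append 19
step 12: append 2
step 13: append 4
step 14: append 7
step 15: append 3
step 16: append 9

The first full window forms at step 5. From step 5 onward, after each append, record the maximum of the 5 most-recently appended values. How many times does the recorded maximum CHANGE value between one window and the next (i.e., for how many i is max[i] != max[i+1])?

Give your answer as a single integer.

Answer: 3

Derivation:
step 1: append 13 -> window=[13] (not full yet)
step 2: append 10 -> window=[13, 10] (not full yet)
step 3: append 13 -> window=[13, 10, 13] (not full yet)
step 4: append 0 -> window=[13, 10, 13, 0] (not full yet)
step 5: append 5 -> window=[13, 10, 13, 0, 5] -> max=13
step 6: append 17 -> window=[10, 13, 0, 5, 17] -> max=17
step 7: append 5 -> window=[13, 0, 5, 17, 5] -> max=17
step 8: append 10 -> window=[0, 5, 17, 5, 10] -> max=17
step 9: append 3 -> window=[5, 17, 5, 10, 3] -> max=17
step 10: append 8 -> window=[17, 5, 10, 3, 8] -> max=17
step 11: append 19 -> window=[5, 10, 3, 8, 19] -> max=19
step 12: append 2 -> window=[10, 3, 8, 19, 2] -> max=19
step 13: append 4 -> window=[3, 8, 19, 2, 4] -> max=19
step 14: append 7 -> window=[8, 19, 2, 4, 7] -> max=19
step 15: append 3 -> window=[19, 2, 4, 7, 3] -> max=19
step 16: append 9 -> window=[2, 4, 7, 3, 9] -> max=9
Recorded maximums: 13 17 17 17 17 17 19 19 19 19 19 9
Changes between consecutive maximums: 3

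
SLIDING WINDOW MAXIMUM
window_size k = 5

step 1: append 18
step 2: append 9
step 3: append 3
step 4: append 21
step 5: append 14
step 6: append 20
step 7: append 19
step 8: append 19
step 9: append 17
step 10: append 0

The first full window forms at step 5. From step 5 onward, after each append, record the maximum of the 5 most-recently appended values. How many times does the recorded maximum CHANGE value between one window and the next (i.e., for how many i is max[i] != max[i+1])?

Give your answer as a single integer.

Answer: 1

Derivation:
step 1: append 18 -> window=[18] (not full yet)
step 2: append 9 -> window=[18, 9] (not full yet)
step 3: append 3 -> window=[18, 9, 3] (not full yet)
step 4: append 21 -> window=[18, 9, 3, 21] (not full yet)
step 5: append 14 -> window=[18, 9, 3, 21, 14] -> max=21
step 6: append 20 -> window=[9, 3, 21, 14, 20] -> max=21
step 7: append 19 -> window=[3, 21, 14, 20, 19] -> max=21
step 8: append 19 -> window=[21, 14, 20, 19, 19] -> max=21
step 9: append 17 -> window=[14, 20, 19, 19, 17] -> max=20
step 10: append 0 -> window=[20, 19, 19, 17, 0] -> max=20
Recorded maximums: 21 21 21 21 20 20
Changes between consecutive maximums: 1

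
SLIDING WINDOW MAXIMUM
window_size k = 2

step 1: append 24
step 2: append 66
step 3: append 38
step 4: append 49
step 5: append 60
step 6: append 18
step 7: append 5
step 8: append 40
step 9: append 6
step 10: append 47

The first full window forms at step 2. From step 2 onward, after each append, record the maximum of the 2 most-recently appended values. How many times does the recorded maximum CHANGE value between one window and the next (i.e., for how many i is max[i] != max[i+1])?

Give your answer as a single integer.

Answer: 5

Derivation:
step 1: append 24 -> window=[24] (not full yet)
step 2: append 66 -> window=[24, 66] -> max=66
step 3: append 38 -> window=[66, 38] -> max=66
step 4: append 49 -> window=[38, 49] -> max=49
step 5: append 60 -> window=[49, 60] -> max=60
step 6: append 18 -> window=[60, 18] -> max=60
step 7: append 5 -> window=[18, 5] -> max=18
step 8: append 40 -> window=[5, 40] -> max=40
step 9: append 6 -> window=[40, 6] -> max=40
step 10: append 47 -> window=[6, 47] -> max=47
Recorded maximums: 66 66 49 60 60 18 40 40 47
Changes between consecutive maximums: 5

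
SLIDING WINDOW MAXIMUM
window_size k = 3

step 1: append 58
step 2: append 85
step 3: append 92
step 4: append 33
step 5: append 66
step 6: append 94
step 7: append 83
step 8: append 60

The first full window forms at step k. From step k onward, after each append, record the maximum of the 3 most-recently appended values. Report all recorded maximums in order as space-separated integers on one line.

step 1: append 58 -> window=[58] (not full yet)
step 2: append 85 -> window=[58, 85] (not full yet)
step 3: append 92 -> window=[58, 85, 92] -> max=92
step 4: append 33 -> window=[85, 92, 33] -> max=92
step 5: append 66 -> window=[92, 33, 66] -> max=92
step 6: append 94 -> window=[33, 66, 94] -> max=94
step 7: append 83 -> window=[66, 94, 83] -> max=94
step 8: append 60 -> window=[94, 83, 60] -> max=94

Answer: 92 92 92 94 94 94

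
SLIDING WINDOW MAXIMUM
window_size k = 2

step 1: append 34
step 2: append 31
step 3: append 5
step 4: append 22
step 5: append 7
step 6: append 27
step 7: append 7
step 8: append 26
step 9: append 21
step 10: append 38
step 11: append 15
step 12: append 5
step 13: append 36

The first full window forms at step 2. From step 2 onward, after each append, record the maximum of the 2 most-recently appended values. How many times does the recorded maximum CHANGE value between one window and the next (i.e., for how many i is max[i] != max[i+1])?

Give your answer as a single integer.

step 1: append 34 -> window=[34] (not full yet)
step 2: append 31 -> window=[34, 31] -> max=34
step 3: append 5 -> window=[31, 5] -> max=31
step 4: append 22 -> window=[5, 22] -> max=22
step 5: append 7 -> window=[22, 7] -> max=22
step 6: append 27 -> window=[7, 27] -> max=27
step 7: append 7 -> window=[27, 7] -> max=27
step 8: append 26 -> window=[7, 26] -> max=26
step 9: append 21 -> window=[26, 21] -> max=26
step 10: append 38 -> window=[21, 38] -> max=38
step 11: append 15 -> window=[38, 15] -> max=38
step 12: append 5 -> window=[15, 5] -> max=15
step 13: append 36 -> window=[5, 36] -> max=36
Recorded maximums: 34 31 22 22 27 27 26 26 38 38 15 36
Changes between consecutive maximums: 7

Answer: 7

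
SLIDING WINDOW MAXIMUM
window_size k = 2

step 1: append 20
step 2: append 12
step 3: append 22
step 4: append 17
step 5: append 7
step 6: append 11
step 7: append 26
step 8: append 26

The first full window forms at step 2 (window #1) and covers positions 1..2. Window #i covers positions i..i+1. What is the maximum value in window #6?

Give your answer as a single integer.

step 1: append 20 -> window=[20] (not full yet)
step 2: append 12 -> window=[20, 12] -> max=20
step 3: append 22 -> window=[12, 22] -> max=22
step 4: append 17 -> window=[22, 17] -> max=22
step 5: append 7 -> window=[17, 7] -> max=17
step 6: append 11 -> window=[7, 11] -> max=11
step 7: append 26 -> window=[11, 26] -> max=26
Window #6 max = 26

Answer: 26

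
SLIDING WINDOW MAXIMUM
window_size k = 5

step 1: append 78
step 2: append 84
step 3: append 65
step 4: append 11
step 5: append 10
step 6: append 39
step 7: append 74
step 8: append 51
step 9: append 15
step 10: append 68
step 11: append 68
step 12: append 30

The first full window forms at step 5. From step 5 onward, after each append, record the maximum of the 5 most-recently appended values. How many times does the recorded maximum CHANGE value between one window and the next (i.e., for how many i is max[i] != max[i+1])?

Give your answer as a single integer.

step 1: append 78 -> window=[78] (not full yet)
step 2: append 84 -> window=[78, 84] (not full yet)
step 3: append 65 -> window=[78, 84, 65] (not full yet)
step 4: append 11 -> window=[78, 84, 65, 11] (not full yet)
step 5: append 10 -> window=[78, 84, 65, 11, 10] -> max=84
step 6: append 39 -> window=[84, 65, 11, 10, 39] -> max=84
step 7: append 74 -> window=[65, 11, 10, 39, 74] -> max=74
step 8: append 51 -> window=[11, 10, 39, 74, 51] -> max=74
step 9: append 15 -> window=[10, 39, 74, 51, 15] -> max=74
step 10: append 68 -> window=[39, 74, 51, 15, 68] -> max=74
step 11: append 68 -> window=[74, 51, 15, 68, 68] -> max=74
step 12: append 30 -> window=[51, 15, 68, 68, 30] -> max=68
Recorded maximums: 84 84 74 74 74 74 74 68
Changes between consecutive maximums: 2

Answer: 2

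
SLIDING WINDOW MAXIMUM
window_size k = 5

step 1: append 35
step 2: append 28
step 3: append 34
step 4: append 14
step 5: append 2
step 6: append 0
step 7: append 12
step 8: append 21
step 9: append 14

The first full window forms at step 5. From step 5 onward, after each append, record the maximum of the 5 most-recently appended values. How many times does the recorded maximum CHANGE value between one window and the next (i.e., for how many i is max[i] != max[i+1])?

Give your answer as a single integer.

step 1: append 35 -> window=[35] (not full yet)
step 2: append 28 -> window=[35, 28] (not full yet)
step 3: append 34 -> window=[35, 28, 34] (not full yet)
step 4: append 14 -> window=[35, 28, 34, 14] (not full yet)
step 5: append 2 -> window=[35, 28, 34, 14, 2] -> max=35
step 6: append 0 -> window=[28, 34, 14, 2, 0] -> max=34
step 7: append 12 -> window=[34, 14, 2, 0, 12] -> max=34
step 8: append 21 -> window=[14, 2, 0, 12, 21] -> max=21
step 9: append 14 -> window=[2, 0, 12, 21, 14] -> max=21
Recorded maximums: 35 34 34 21 21
Changes between consecutive maximums: 2

Answer: 2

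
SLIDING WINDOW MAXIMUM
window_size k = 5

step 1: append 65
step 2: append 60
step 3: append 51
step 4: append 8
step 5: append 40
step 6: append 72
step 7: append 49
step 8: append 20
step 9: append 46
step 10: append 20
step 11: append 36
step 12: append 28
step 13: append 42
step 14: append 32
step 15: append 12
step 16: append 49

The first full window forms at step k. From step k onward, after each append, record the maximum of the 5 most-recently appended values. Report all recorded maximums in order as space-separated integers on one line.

Answer: 65 72 72 72 72 72 49 46 46 42 42 49

Derivation:
step 1: append 65 -> window=[65] (not full yet)
step 2: append 60 -> window=[65, 60] (not full yet)
step 3: append 51 -> window=[65, 60, 51] (not full yet)
step 4: append 8 -> window=[65, 60, 51, 8] (not full yet)
step 5: append 40 -> window=[65, 60, 51, 8, 40] -> max=65
step 6: append 72 -> window=[60, 51, 8, 40, 72] -> max=72
step 7: append 49 -> window=[51, 8, 40, 72, 49] -> max=72
step 8: append 20 -> window=[8, 40, 72, 49, 20] -> max=72
step 9: append 46 -> window=[40, 72, 49, 20, 46] -> max=72
step 10: append 20 -> window=[72, 49, 20, 46, 20] -> max=72
step 11: append 36 -> window=[49, 20, 46, 20, 36] -> max=49
step 12: append 28 -> window=[20, 46, 20, 36, 28] -> max=46
step 13: append 42 -> window=[46, 20, 36, 28, 42] -> max=46
step 14: append 32 -> window=[20, 36, 28, 42, 32] -> max=42
step 15: append 12 -> window=[36, 28, 42, 32, 12] -> max=42
step 16: append 49 -> window=[28, 42, 32, 12, 49] -> max=49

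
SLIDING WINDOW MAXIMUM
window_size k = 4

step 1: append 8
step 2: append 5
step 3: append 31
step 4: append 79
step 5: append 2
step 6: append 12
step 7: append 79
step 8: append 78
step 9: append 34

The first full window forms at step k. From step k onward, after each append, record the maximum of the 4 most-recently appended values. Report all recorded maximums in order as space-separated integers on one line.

Answer: 79 79 79 79 79 79

Derivation:
step 1: append 8 -> window=[8] (not full yet)
step 2: append 5 -> window=[8, 5] (not full yet)
step 3: append 31 -> window=[8, 5, 31] (not full yet)
step 4: append 79 -> window=[8, 5, 31, 79] -> max=79
step 5: append 2 -> window=[5, 31, 79, 2] -> max=79
step 6: append 12 -> window=[31, 79, 2, 12] -> max=79
step 7: append 79 -> window=[79, 2, 12, 79] -> max=79
step 8: append 78 -> window=[2, 12, 79, 78] -> max=79
step 9: append 34 -> window=[12, 79, 78, 34] -> max=79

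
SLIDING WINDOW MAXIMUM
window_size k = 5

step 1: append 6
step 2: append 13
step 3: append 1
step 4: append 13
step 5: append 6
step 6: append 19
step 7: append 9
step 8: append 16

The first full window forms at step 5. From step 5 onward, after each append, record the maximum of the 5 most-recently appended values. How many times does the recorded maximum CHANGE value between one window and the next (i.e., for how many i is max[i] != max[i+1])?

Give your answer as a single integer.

step 1: append 6 -> window=[6] (not full yet)
step 2: append 13 -> window=[6, 13] (not full yet)
step 3: append 1 -> window=[6, 13, 1] (not full yet)
step 4: append 13 -> window=[6, 13, 1, 13] (not full yet)
step 5: append 6 -> window=[6, 13, 1, 13, 6] -> max=13
step 6: append 19 -> window=[13, 1, 13, 6, 19] -> max=19
step 7: append 9 -> window=[1, 13, 6, 19, 9] -> max=19
step 8: append 16 -> window=[13, 6, 19, 9, 16] -> max=19
Recorded maximums: 13 19 19 19
Changes between consecutive maximums: 1

Answer: 1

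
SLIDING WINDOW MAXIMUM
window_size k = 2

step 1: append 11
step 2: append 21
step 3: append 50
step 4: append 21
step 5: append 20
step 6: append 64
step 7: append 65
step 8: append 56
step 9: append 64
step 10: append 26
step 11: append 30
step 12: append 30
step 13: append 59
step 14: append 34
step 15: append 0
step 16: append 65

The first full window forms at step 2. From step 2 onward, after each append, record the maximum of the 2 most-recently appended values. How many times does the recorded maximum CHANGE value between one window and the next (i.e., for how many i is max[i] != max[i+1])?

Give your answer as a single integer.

Answer: 9

Derivation:
step 1: append 11 -> window=[11] (not full yet)
step 2: append 21 -> window=[11, 21] -> max=21
step 3: append 50 -> window=[21, 50] -> max=50
step 4: append 21 -> window=[50, 21] -> max=50
step 5: append 20 -> window=[21, 20] -> max=21
step 6: append 64 -> window=[20, 64] -> max=64
step 7: append 65 -> window=[64, 65] -> max=65
step 8: append 56 -> window=[65, 56] -> max=65
step 9: append 64 -> window=[56, 64] -> max=64
step 10: append 26 -> window=[64, 26] -> max=64
step 11: append 30 -> window=[26, 30] -> max=30
step 12: append 30 -> window=[30, 30] -> max=30
step 13: append 59 -> window=[30, 59] -> max=59
step 14: append 34 -> window=[59, 34] -> max=59
step 15: append 0 -> window=[34, 0] -> max=34
step 16: append 65 -> window=[0, 65] -> max=65
Recorded maximums: 21 50 50 21 64 65 65 64 64 30 30 59 59 34 65
Changes between consecutive maximums: 9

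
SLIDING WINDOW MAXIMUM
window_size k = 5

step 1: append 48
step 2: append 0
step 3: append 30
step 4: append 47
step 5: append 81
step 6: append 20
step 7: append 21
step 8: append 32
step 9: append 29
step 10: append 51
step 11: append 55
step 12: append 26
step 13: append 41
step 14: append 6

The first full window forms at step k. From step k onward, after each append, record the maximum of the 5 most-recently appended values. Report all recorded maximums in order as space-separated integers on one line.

Answer: 81 81 81 81 81 51 55 55 55 55

Derivation:
step 1: append 48 -> window=[48] (not full yet)
step 2: append 0 -> window=[48, 0] (not full yet)
step 3: append 30 -> window=[48, 0, 30] (not full yet)
step 4: append 47 -> window=[48, 0, 30, 47] (not full yet)
step 5: append 81 -> window=[48, 0, 30, 47, 81] -> max=81
step 6: append 20 -> window=[0, 30, 47, 81, 20] -> max=81
step 7: append 21 -> window=[30, 47, 81, 20, 21] -> max=81
step 8: append 32 -> window=[47, 81, 20, 21, 32] -> max=81
step 9: append 29 -> window=[81, 20, 21, 32, 29] -> max=81
step 10: append 51 -> window=[20, 21, 32, 29, 51] -> max=51
step 11: append 55 -> window=[21, 32, 29, 51, 55] -> max=55
step 12: append 26 -> window=[32, 29, 51, 55, 26] -> max=55
step 13: append 41 -> window=[29, 51, 55, 26, 41] -> max=55
step 14: append 6 -> window=[51, 55, 26, 41, 6] -> max=55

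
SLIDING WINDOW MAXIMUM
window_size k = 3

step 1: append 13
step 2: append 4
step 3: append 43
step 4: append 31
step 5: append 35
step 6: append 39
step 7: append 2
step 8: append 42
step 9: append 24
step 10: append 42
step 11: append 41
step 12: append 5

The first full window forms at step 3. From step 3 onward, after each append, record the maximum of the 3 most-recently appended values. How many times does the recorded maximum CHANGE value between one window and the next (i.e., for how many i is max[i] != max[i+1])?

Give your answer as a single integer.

step 1: append 13 -> window=[13] (not full yet)
step 2: append 4 -> window=[13, 4] (not full yet)
step 3: append 43 -> window=[13, 4, 43] -> max=43
step 4: append 31 -> window=[4, 43, 31] -> max=43
step 5: append 35 -> window=[43, 31, 35] -> max=43
step 6: append 39 -> window=[31, 35, 39] -> max=39
step 7: append 2 -> window=[35, 39, 2] -> max=39
step 8: append 42 -> window=[39, 2, 42] -> max=42
step 9: append 24 -> window=[2, 42, 24] -> max=42
step 10: append 42 -> window=[42, 24, 42] -> max=42
step 11: append 41 -> window=[24, 42, 41] -> max=42
step 12: append 5 -> window=[42, 41, 5] -> max=42
Recorded maximums: 43 43 43 39 39 42 42 42 42 42
Changes between consecutive maximums: 2

Answer: 2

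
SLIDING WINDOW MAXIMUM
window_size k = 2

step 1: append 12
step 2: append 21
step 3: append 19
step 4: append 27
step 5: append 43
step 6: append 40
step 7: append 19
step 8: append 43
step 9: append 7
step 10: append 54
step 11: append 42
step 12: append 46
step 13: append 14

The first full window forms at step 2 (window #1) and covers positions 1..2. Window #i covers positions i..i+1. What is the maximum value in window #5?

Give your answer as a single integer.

step 1: append 12 -> window=[12] (not full yet)
step 2: append 21 -> window=[12, 21] -> max=21
step 3: append 19 -> window=[21, 19] -> max=21
step 4: append 27 -> window=[19, 27] -> max=27
step 5: append 43 -> window=[27, 43] -> max=43
step 6: append 40 -> window=[43, 40] -> max=43
Window #5 max = 43

Answer: 43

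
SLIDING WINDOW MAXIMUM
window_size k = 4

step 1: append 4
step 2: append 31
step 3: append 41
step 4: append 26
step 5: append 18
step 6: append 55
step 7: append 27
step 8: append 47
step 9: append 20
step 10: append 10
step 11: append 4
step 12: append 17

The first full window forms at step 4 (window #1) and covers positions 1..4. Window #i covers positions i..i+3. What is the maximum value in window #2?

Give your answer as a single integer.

Answer: 41

Derivation:
step 1: append 4 -> window=[4] (not full yet)
step 2: append 31 -> window=[4, 31] (not full yet)
step 3: append 41 -> window=[4, 31, 41] (not full yet)
step 4: append 26 -> window=[4, 31, 41, 26] -> max=41
step 5: append 18 -> window=[31, 41, 26, 18] -> max=41
Window #2 max = 41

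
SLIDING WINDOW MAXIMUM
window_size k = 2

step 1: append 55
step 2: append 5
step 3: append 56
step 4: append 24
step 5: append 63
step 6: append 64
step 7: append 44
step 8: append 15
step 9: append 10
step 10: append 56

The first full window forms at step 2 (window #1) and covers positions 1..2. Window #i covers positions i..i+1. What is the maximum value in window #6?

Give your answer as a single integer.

step 1: append 55 -> window=[55] (not full yet)
step 2: append 5 -> window=[55, 5] -> max=55
step 3: append 56 -> window=[5, 56] -> max=56
step 4: append 24 -> window=[56, 24] -> max=56
step 5: append 63 -> window=[24, 63] -> max=63
step 6: append 64 -> window=[63, 64] -> max=64
step 7: append 44 -> window=[64, 44] -> max=64
Window #6 max = 64

Answer: 64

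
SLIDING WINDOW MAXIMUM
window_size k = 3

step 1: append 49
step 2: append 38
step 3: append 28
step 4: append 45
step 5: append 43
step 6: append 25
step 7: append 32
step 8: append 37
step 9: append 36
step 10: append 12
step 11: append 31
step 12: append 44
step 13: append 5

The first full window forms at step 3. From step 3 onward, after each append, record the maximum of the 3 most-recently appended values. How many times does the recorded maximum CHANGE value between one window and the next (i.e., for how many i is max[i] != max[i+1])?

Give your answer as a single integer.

Answer: 5

Derivation:
step 1: append 49 -> window=[49] (not full yet)
step 2: append 38 -> window=[49, 38] (not full yet)
step 3: append 28 -> window=[49, 38, 28] -> max=49
step 4: append 45 -> window=[38, 28, 45] -> max=45
step 5: append 43 -> window=[28, 45, 43] -> max=45
step 6: append 25 -> window=[45, 43, 25] -> max=45
step 7: append 32 -> window=[43, 25, 32] -> max=43
step 8: append 37 -> window=[25, 32, 37] -> max=37
step 9: append 36 -> window=[32, 37, 36] -> max=37
step 10: append 12 -> window=[37, 36, 12] -> max=37
step 11: append 31 -> window=[36, 12, 31] -> max=36
step 12: append 44 -> window=[12, 31, 44] -> max=44
step 13: append 5 -> window=[31, 44, 5] -> max=44
Recorded maximums: 49 45 45 45 43 37 37 37 36 44 44
Changes between consecutive maximums: 5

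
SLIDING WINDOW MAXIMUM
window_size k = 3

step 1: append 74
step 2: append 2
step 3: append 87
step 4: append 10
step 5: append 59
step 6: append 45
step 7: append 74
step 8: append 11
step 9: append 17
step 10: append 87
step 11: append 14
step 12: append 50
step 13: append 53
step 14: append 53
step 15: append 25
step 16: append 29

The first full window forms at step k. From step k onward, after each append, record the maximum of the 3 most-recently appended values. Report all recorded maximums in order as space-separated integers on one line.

step 1: append 74 -> window=[74] (not full yet)
step 2: append 2 -> window=[74, 2] (not full yet)
step 3: append 87 -> window=[74, 2, 87] -> max=87
step 4: append 10 -> window=[2, 87, 10] -> max=87
step 5: append 59 -> window=[87, 10, 59] -> max=87
step 6: append 45 -> window=[10, 59, 45] -> max=59
step 7: append 74 -> window=[59, 45, 74] -> max=74
step 8: append 11 -> window=[45, 74, 11] -> max=74
step 9: append 17 -> window=[74, 11, 17] -> max=74
step 10: append 87 -> window=[11, 17, 87] -> max=87
step 11: append 14 -> window=[17, 87, 14] -> max=87
step 12: append 50 -> window=[87, 14, 50] -> max=87
step 13: append 53 -> window=[14, 50, 53] -> max=53
step 14: append 53 -> window=[50, 53, 53] -> max=53
step 15: append 25 -> window=[53, 53, 25] -> max=53
step 16: append 29 -> window=[53, 25, 29] -> max=53

Answer: 87 87 87 59 74 74 74 87 87 87 53 53 53 53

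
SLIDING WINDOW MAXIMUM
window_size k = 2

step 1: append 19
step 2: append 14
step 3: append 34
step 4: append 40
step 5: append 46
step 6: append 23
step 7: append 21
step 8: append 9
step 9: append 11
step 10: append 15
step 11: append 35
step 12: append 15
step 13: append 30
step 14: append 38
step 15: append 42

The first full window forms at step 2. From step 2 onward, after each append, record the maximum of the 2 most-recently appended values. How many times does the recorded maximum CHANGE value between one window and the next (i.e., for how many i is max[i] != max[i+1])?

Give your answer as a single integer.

step 1: append 19 -> window=[19] (not full yet)
step 2: append 14 -> window=[19, 14] -> max=19
step 3: append 34 -> window=[14, 34] -> max=34
step 4: append 40 -> window=[34, 40] -> max=40
step 5: append 46 -> window=[40, 46] -> max=46
step 6: append 23 -> window=[46, 23] -> max=46
step 7: append 21 -> window=[23, 21] -> max=23
step 8: append 9 -> window=[21, 9] -> max=21
step 9: append 11 -> window=[9, 11] -> max=11
step 10: append 15 -> window=[11, 15] -> max=15
step 11: append 35 -> window=[15, 35] -> max=35
step 12: append 15 -> window=[35, 15] -> max=35
step 13: append 30 -> window=[15, 30] -> max=30
step 14: append 38 -> window=[30, 38] -> max=38
step 15: append 42 -> window=[38, 42] -> max=42
Recorded maximums: 19 34 40 46 46 23 21 11 15 35 35 30 38 42
Changes between consecutive maximums: 11

Answer: 11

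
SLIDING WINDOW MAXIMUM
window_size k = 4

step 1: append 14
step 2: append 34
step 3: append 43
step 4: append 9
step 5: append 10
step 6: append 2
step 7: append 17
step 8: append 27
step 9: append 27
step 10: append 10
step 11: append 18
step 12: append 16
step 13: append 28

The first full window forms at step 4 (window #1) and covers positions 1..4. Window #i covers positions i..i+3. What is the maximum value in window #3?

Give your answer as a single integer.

step 1: append 14 -> window=[14] (not full yet)
step 2: append 34 -> window=[14, 34] (not full yet)
step 3: append 43 -> window=[14, 34, 43] (not full yet)
step 4: append 9 -> window=[14, 34, 43, 9] -> max=43
step 5: append 10 -> window=[34, 43, 9, 10] -> max=43
step 6: append 2 -> window=[43, 9, 10, 2] -> max=43
Window #3 max = 43

Answer: 43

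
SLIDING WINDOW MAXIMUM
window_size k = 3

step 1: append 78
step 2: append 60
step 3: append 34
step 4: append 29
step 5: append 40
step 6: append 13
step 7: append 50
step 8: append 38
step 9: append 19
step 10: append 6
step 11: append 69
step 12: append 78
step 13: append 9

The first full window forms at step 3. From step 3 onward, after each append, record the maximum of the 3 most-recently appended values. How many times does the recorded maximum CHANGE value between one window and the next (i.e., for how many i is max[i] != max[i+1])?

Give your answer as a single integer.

step 1: append 78 -> window=[78] (not full yet)
step 2: append 60 -> window=[78, 60] (not full yet)
step 3: append 34 -> window=[78, 60, 34] -> max=78
step 4: append 29 -> window=[60, 34, 29] -> max=60
step 5: append 40 -> window=[34, 29, 40] -> max=40
step 6: append 13 -> window=[29, 40, 13] -> max=40
step 7: append 50 -> window=[40, 13, 50] -> max=50
step 8: append 38 -> window=[13, 50, 38] -> max=50
step 9: append 19 -> window=[50, 38, 19] -> max=50
step 10: append 6 -> window=[38, 19, 6] -> max=38
step 11: append 69 -> window=[19, 6, 69] -> max=69
step 12: append 78 -> window=[6, 69, 78] -> max=78
step 13: append 9 -> window=[69, 78, 9] -> max=78
Recorded maximums: 78 60 40 40 50 50 50 38 69 78 78
Changes between consecutive maximums: 6

Answer: 6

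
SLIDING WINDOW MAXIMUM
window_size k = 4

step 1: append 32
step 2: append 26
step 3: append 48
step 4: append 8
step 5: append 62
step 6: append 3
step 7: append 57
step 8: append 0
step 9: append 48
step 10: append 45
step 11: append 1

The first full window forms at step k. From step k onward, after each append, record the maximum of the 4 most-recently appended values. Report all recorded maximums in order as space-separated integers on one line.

Answer: 48 62 62 62 62 57 57 48

Derivation:
step 1: append 32 -> window=[32] (not full yet)
step 2: append 26 -> window=[32, 26] (not full yet)
step 3: append 48 -> window=[32, 26, 48] (not full yet)
step 4: append 8 -> window=[32, 26, 48, 8] -> max=48
step 5: append 62 -> window=[26, 48, 8, 62] -> max=62
step 6: append 3 -> window=[48, 8, 62, 3] -> max=62
step 7: append 57 -> window=[8, 62, 3, 57] -> max=62
step 8: append 0 -> window=[62, 3, 57, 0] -> max=62
step 9: append 48 -> window=[3, 57, 0, 48] -> max=57
step 10: append 45 -> window=[57, 0, 48, 45] -> max=57
step 11: append 1 -> window=[0, 48, 45, 1] -> max=48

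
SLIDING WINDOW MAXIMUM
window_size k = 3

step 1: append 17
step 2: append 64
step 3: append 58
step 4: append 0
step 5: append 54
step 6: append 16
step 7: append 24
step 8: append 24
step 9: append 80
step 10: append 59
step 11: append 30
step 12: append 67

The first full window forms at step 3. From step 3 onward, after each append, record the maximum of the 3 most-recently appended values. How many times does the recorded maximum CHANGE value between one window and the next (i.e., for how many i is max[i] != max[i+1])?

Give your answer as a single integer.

Answer: 5

Derivation:
step 1: append 17 -> window=[17] (not full yet)
step 2: append 64 -> window=[17, 64] (not full yet)
step 3: append 58 -> window=[17, 64, 58] -> max=64
step 4: append 0 -> window=[64, 58, 0] -> max=64
step 5: append 54 -> window=[58, 0, 54] -> max=58
step 6: append 16 -> window=[0, 54, 16] -> max=54
step 7: append 24 -> window=[54, 16, 24] -> max=54
step 8: append 24 -> window=[16, 24, 24] -> max=24
step 9: append 80 -> window=[24, 24, 80] -> max=80
step 10: append 59 -> window=[24, 80, 59] -> max=80
step 11: append 30 -> window=[80, 59, 30] -> max=80
step 12: append 67 -> window=[59, 30, 67] -> max=67
Recorded maximums: 64 64 58 54 54 24 80 80 80 67
Changes between consecutive maximums: 5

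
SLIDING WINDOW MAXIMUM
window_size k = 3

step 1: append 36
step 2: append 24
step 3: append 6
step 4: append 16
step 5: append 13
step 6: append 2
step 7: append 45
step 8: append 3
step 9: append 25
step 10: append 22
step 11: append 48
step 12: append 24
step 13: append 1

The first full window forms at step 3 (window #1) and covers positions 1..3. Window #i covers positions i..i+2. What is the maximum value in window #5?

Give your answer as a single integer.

step 1: append 36 -> window=[36] (not full yet)
step 2: append 24 -> window=[36, 24] (not full yet)
step 3: append 6 -> window=[36, 24, 6] -> max=36
step 4: append 16 -> window=[24, 6, 16] -> max=24
step 5: append 13 -> window=[6, 16, 13] -> max=16
step 6: append 2 -> window=[16, 13, 2] -> max=16
step 7: append 45 -> window=[13, 2, 45] -> max=45
Window #5 max = 45

Answer: 45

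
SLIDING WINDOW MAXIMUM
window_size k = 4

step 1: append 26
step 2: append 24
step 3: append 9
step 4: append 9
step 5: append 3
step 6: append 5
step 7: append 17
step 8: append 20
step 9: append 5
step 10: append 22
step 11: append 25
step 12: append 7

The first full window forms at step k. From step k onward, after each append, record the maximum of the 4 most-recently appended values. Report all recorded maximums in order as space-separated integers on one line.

step 1: append 26 -> window=[26] (not full yet)
step 2: append 24 -> window=[26, 24] (not full yet)
step 3: append 9 -> window=[26, 24, 9] (not full yet)
step 4: append 9 -> window=[26, 24, 9, 9] -> max=26
step 5: append 3 -> window=[24, 9, 9, 3] -> max=24
step 6: append 5 -> window=[9, 9, 3, 5] -> max=9
step 7: append 17 -> window=[9, 3, 5, 17] -> max=17
step 8: append 20 -> window=[3, 5, 17, 20] -> max=20
step 9: append 5 -> window=[5, 17, 20, 5] -> max=20
step 10: append 22 -> window=[17, 20, 5, 22] -> max=22
step 11: append 25 -> window=[20, 5, 22, 25] -> max=25
step 12: append 7 -> window=[5, 22, 25, 7] -> max=25

Answer: 26 24 9 17 20 20 22 25 25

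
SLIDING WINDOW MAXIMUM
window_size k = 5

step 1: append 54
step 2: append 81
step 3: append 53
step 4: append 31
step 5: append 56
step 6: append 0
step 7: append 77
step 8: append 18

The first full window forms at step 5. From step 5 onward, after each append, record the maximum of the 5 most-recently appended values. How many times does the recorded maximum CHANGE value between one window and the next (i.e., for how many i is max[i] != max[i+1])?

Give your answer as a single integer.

Answer: 1

Derivation:
step 1: append 54 -> window=[54] (not full yet)
step 2: append 81 -> window=[54, 81] (not full yet)
step 3: append 53 -> window=[54, 81, 53] (not full yet)
step 4: append 31 -> window=[54, 81, 53, 31] (not full yet)
step 5: append 56 -> window=[54, 81, 53, 31, 56] -> max=81
step 6: append 0 -> window=[81, 53, 31, 56, 0] -> max=81
step 7: append 77 -> window=[53, 31, 56, 0, 77] -> max=77
step 8: append 18 -> window=[31, 56, 0, 77, 18] -> max=77
Recorded maximums: 81 81 77 77
Changes between consecutive maximums: 1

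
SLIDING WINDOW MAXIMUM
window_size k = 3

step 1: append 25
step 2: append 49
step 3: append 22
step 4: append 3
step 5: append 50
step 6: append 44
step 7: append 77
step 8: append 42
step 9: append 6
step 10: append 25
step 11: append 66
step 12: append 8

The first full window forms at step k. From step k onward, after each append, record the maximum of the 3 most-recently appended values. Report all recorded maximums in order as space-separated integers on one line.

step 1: append 25 -> window=[25] (not full yet)
step 2: append 49 -> window=[25, 49] (not full yet)
step 3: append 22 -> window=[25, 49, 22] -> max=49
step 4: append 3 -> window=[49, 22, 3] -> max=49
step 5: append 50 -> window=[22, 3, 50] -> max=50
step 6: append 44 -> window=[3, 50, 44] -> max=50
step 7: append 77 -> window=[50, 44, 77] -> max=77
step 8: append 42 -> window=[44, 77, 42] -> max=77
step 9: append 6 -> window=[77, 42, 6] -> max=77
step 10: append 25 -> window=[42, 6, 25] -> max=42
step 11: append 66 -> window=[6, 25, 66] -> max=66
step 12: append 8 -> window=[25, 66, 8] -> max=66

Answer: 49 49 50 50 77 77 77 42 66 66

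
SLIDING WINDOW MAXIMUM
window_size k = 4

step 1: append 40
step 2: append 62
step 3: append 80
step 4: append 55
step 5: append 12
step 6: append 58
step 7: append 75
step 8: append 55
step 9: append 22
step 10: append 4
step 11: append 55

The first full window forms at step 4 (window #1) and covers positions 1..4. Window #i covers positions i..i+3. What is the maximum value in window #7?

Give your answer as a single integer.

step 1: append 40 -> window=[40] (not full yet)
step 2: append 62 -> window=[40, 62] (not full yet)
step 3: append 80 -> window=[40, 62, 80] (not full yet)
step 4: append 55 -> window=[40, 62, 80, 55] -> max=80
step 5: append 12 -> window=[62, 80, 55, 12] -> max=80
step 6: append 58 -> window=[80, 55, 12, 58] -> max=80
step 7: append 75 -> window=[55, 12, 58, 75] -> max=75
step 8: append 55 -> window=[12, 58, 75, 55] -> max=75
step 9: append 22 -> window=[58, 75, 55, 22] -> max=75
step 10: append 4 -> window=[75, 55, 22, 4] -> max=75
Window #7 max = 75

Answer: 75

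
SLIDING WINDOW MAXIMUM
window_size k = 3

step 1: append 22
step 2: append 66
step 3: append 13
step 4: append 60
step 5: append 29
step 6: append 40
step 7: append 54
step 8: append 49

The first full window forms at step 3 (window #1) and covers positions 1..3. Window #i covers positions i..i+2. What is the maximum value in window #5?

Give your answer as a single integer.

step 1: append 22 -> window=[22] (not full yet)
step 2: append 66 -> window=[22, 66] (not full yet)
step 3: append 13 -> window=[22, 66, 13] -> max=66
step 4: append 60 -> window=[66, 13, 60] -> max=66
step 5: append 29 -> window=[13, 60, 29] -> max=60
step 6: append 40 -> window=[60, 29, 40] -> max=60
step 7: append 54 -> window=[29, 40, 54] -> max=54
Window #5 max = 54

Answer: 54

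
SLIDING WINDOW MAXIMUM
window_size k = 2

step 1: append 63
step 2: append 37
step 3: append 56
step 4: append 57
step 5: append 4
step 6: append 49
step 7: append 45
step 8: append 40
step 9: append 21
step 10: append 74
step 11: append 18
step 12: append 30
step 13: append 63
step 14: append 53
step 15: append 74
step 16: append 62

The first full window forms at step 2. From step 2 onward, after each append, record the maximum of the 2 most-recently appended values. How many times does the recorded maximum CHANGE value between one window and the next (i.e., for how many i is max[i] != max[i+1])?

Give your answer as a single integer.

Answer: 9

Derivation:
step 1: append 63 -> window=[63] (not full yet)
step 2: append 37 -> window=[63, 37] -> max=63
step 3: append 56 -> window=[37, 56] -> max=56
step 4: append 57 -> window=[56, 57] -> max=57
step 5: append 4 -> window=[57, 4] -> max=57
step 6: append 49 -> window=[4, 49] -> max=49
step 7: append 45 -> window=[49, 45] -> max=49
step 8: append 40 -> window=[45, 40] -> max=45
step 9: append 21 -> window=[40, 21] -> max=40
step 10: append 74 -> window=[21, 74] -> max=74
step 11: append 18 -> window=[74, 18] -> max=74
step 12: append 30 -> window=[18, 30] -> max=30
step 13: append 63 -> window=[30, 63] -> max=63
step 14: append 53 -> window=[63, 53] -> max=63
step 15: append 74 -> window=[53, 74] -> max=74
step 16: append 62 -> window=[74, 62] -> max=74
Recorded maximums: 63 56 57 57 49 49 45 40 74 74 30 63 63 74 74
Changes between consecutive maximums: 9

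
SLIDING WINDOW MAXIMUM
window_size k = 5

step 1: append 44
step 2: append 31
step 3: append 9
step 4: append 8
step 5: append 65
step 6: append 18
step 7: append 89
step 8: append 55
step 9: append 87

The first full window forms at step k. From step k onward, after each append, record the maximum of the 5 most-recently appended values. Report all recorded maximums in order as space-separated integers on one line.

Answer: 65 65 89 89 89

Derivation:
step 1: append 44 -> window=[44] (not full yet)
step 2: append 31 -> window=[44, 31] (not full yet)
step 3: append 9 -> window=[44, 31, 9] (not full yet)
step 4: append 8 -> window=[44, 31, 9, 8] (not full yet)
step 5: append 65 -> window=[44, 31, 9, 8, 65] -> max=65
step 6: append 18 -> window=[31, 9, 8, 65, 18] -> max=65
step 7: append 89 -> window=[9, 8, 65, 18, 89] -> max=89
step 8: append 55 -> window=[8, 65, 18, 89, 55] -> max=89
step 9: append 87 -> window=[65, 18, 89, 55, 87] -> max=89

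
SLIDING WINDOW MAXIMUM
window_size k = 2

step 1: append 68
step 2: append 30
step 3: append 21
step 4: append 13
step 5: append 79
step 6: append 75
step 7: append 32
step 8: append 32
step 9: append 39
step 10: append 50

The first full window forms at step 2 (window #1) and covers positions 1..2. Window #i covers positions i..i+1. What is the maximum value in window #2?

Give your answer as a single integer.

Answer: 30

Derivation:
step 1: append 68 -> window=[68] (not full yet)
step 2: append 30 -> window=[68, 30] -> max=68
step 3: append 21 -> window=[30, 21] -> max=30
Window #2 max = 30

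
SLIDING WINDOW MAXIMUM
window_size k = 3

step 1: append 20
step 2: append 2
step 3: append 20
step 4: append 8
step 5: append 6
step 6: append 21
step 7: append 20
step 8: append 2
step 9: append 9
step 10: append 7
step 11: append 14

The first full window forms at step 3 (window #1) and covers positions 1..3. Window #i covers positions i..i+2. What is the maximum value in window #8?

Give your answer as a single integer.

step 1: append 20 -> window=[20] (not full yet)
step 2: append 2 -> window=[20, 2] (not full yet)
step 3: append 20 -> window=[20, 2, 20] -> max=20
step 4: append 8 -> window=[2, 20, 8] -> max=20
step 5: append 6 -> window=[20, 8, 6] -> max=20
step 6: append 21 -> window=[8, 6, 21] -> max=21
step 7: append 20 -> window=[6, 21, 20] -> max=21
step 8: append 2 -> window=[21, 20, 2] -> max=21
step 9: append 9 -> window=[20, 2, 9] -> max=20
step 10: append 7 -> window=[2, 9, 7] -> max=9
Window #8 max = 9

Answer: 9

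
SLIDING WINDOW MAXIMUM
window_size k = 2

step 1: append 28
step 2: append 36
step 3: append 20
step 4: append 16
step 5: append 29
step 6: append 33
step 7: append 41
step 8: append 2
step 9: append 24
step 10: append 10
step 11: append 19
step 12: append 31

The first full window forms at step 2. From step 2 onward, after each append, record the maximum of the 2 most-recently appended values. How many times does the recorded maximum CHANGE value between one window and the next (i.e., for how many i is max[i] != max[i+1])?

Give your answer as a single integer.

Answer: 7

Derivation:
step 1: append 28 -> window=[28] (not full yet)
step 2: append 36 -> window=[28, 36] -> max=36
step 3: append 20 -> window=[36, 20] -> max=36
step 4: append 16 -> window=[20, 16] -> max=20
step 5: append 29 -> window=[16, 29] -> max=29
step 6: append 33 -> window=[29, 33] -> max=33
step 7: append 41 -> window=[33, 41] -> max=41
step 8: append 2 -> window=[41, 2] -> max=41
step 9: append 24 -> window=[2, 24] -> max=24
step 10: append 10 -> window=[24, 10] -> max=24
step 11: append 19 -> window=[10, 19] -> max=19
step 12: append 31 -> window=[19, 31] -> max=31
Recorded maximums: 36 36 20 29 33 41 41 24 24 19 31
Changes between consecutive maximums: 7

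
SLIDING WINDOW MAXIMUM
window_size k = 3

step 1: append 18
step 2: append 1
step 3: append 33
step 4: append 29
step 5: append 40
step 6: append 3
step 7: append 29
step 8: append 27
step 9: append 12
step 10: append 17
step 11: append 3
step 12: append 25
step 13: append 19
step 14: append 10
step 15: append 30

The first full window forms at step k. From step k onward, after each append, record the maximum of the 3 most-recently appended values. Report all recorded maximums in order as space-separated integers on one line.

step 1: append 18 -> window=[18] (not full yet)
step 2: append 1 -> window=[18, 1] (not full yet)
step 3: append 33 -> window=[18, 1, 33] -> max=33
step 4: append 29 -> window=[1, 33, 29] -> max=33
step 5: append 40 -> window=[33, 29, 40] -> max=40
step 6: append 3 -> window=[29, 40, 3] -> max=40
step 7: append 29 -> window=[40, 3, 29] -> max=40
step 8: append 27 -> window=[3, 29, 27] -> max=29
step 9: append 12 -> window=[29, 27, 12] -> max=29
step 10: append 17 -> window=[27, 12, 17] -> max=27
step 11: append 3 -> window=[12, 17, 3] -> max=17
step 12: append 25 -> window=[17, 3, 25] -> max=25
step 13: append 19 -> window=[3, 25, 19] -> max=25
step 14: append 10 -> window=[25, 19, 10] -> max=25
step 15: append 30 -> window=[19, 10, 30] -> max=30

Answer: 33 33 40 40 40 29 29 27 17 25 25 25 30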